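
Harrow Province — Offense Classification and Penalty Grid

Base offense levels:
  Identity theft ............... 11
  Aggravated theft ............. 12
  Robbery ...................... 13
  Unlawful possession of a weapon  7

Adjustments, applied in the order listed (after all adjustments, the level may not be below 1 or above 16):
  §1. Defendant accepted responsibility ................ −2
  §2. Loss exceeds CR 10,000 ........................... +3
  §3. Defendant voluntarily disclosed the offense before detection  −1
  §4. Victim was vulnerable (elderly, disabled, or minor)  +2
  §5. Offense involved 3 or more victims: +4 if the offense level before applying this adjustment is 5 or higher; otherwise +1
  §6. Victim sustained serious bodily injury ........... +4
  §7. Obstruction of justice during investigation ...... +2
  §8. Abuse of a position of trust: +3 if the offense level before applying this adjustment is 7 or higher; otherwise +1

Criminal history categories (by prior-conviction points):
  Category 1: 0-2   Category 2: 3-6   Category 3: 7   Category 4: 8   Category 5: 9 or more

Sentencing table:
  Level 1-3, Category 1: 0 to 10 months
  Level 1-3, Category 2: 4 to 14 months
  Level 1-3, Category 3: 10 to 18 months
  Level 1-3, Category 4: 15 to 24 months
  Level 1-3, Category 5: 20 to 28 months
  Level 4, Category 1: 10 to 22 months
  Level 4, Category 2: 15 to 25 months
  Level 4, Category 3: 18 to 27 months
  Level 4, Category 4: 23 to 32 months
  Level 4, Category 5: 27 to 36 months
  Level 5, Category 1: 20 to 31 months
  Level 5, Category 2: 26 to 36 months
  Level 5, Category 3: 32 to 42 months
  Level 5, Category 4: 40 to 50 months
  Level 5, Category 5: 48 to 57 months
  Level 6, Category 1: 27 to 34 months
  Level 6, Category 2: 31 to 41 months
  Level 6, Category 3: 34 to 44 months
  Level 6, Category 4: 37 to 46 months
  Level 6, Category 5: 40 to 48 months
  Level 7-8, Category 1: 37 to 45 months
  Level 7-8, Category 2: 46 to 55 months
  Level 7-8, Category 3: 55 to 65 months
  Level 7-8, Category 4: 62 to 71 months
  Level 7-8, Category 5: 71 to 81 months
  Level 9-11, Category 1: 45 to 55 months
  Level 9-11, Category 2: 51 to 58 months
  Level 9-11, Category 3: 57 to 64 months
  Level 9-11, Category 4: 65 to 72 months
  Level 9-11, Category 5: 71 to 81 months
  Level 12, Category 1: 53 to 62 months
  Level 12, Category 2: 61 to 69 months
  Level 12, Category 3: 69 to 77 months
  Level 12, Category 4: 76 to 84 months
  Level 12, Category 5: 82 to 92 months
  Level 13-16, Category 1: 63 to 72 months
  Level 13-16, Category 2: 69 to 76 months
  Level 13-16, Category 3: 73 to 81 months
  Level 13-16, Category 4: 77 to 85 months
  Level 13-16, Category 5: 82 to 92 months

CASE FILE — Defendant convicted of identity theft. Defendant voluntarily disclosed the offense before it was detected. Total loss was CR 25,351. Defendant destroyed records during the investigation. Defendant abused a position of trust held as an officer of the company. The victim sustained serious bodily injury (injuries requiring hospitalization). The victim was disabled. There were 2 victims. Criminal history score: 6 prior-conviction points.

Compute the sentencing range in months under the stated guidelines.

69-76 months

Base offense level for identity theft: 11.
§1 does not apply.
§2 applies: 11 + 3 = 14.
§3 applies: 14 − 1 = 13.
§4 applies: 13 + 2 = 15.
§6 applies: 15 + 4 = 19.
§7 applies: 19 + 2 = 21.
§8 applies (level before this adjustment is 21 ≥ 7, so +3): 21 + 3 = 24.
Level 24 exceeds the maximum of 16; capped at 16.
Final offense level: 16.
Criminal history: 6 prior points → Category 2 (3-6).
Level 16 falls in the 13-16 band.
Grid: Level 13-16 × Category 2 = 69-76 months.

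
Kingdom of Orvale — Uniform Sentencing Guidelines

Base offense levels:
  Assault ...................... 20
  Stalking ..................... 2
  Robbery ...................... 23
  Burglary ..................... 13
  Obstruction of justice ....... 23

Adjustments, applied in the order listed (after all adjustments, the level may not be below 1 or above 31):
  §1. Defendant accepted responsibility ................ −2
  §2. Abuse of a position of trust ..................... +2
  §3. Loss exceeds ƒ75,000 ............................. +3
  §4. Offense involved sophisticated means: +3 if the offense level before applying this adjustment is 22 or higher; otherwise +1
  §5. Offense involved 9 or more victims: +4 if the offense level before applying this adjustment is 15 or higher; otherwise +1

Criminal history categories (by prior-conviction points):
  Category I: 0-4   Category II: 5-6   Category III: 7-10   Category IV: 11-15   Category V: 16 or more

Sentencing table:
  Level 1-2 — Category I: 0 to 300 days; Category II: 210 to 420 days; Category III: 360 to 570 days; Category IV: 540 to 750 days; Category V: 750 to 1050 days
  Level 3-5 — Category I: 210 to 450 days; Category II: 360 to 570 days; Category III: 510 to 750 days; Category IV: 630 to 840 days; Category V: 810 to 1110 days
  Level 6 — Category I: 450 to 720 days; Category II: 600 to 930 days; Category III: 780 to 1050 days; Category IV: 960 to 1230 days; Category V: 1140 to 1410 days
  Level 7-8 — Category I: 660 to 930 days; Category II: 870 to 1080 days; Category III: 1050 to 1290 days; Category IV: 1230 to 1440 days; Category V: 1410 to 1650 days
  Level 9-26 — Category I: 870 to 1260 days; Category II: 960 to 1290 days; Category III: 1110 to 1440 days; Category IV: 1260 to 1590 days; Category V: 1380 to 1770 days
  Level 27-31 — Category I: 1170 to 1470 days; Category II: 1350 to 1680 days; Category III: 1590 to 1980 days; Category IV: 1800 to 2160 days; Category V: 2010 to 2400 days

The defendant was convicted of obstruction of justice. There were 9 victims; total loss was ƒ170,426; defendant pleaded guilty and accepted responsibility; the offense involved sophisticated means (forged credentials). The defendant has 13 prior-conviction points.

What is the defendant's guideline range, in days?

1800-2160 days

Base offense level for obstruction of justice: 23.
§1 applies: 23 − 2 = 21.
§3 applies: 21 + 3 = 24.
§4 applies (level before this adjustment is 24 ≥ 22, so +3): 24 + 3 = 27.
§5 applies (level before this adjustment is 27 ≥ 15, so +4): 27 + 4 = 31.
Final offense level: 31.
Criminal history: 13 prior points → Category IV (11-15).
Level 31 falls in the 27-31 band.
Grid: Level 27-31 × Category IV = 1800-2160 days.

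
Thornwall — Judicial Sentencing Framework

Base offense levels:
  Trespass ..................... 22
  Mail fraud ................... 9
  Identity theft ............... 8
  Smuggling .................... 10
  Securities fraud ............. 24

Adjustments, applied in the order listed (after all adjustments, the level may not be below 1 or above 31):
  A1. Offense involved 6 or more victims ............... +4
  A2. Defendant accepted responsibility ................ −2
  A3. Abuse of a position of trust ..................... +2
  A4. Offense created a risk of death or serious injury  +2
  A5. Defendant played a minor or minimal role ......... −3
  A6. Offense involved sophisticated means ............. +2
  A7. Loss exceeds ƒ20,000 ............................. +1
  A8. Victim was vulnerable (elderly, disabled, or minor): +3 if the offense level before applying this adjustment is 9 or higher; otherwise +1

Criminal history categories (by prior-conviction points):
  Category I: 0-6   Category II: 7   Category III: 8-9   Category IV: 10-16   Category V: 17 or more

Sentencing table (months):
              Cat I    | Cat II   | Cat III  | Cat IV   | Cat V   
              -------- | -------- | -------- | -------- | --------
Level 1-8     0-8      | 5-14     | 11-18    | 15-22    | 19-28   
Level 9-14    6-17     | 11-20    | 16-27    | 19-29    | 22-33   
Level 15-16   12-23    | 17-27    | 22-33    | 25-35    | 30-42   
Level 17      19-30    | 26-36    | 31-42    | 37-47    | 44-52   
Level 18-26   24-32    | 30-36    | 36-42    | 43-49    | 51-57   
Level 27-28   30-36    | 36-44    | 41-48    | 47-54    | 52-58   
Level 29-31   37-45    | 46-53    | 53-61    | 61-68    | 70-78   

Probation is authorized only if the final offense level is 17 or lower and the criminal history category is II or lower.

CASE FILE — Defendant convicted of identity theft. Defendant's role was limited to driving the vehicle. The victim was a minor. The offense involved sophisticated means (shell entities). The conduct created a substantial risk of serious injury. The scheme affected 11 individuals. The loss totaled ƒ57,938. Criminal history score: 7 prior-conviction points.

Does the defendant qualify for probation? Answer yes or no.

Base offense level for identity theft: 8.
A1 applies: 8 + 4 = 12.
A3 does not apply.
A4 applies: 12 + 2 = 14.
A5 applies: 14 − 3 = 11.
A6 applies: 11 + 2 = 13.
A7 applies: 13 + 1 = 14.
A8 applies (level before this adjustment is 14 ≥ 9, so +3): 14 + 3 = 17.
Final offense level: 17.
Criminal history: 7 prior points → Category II (7).
Level 17 falls in the 17 band.
Grid: Level 17 × Category II = 26-36 months.
Probation check: level 17 ≤ 17 and category II ≤ II → eligible.

Yes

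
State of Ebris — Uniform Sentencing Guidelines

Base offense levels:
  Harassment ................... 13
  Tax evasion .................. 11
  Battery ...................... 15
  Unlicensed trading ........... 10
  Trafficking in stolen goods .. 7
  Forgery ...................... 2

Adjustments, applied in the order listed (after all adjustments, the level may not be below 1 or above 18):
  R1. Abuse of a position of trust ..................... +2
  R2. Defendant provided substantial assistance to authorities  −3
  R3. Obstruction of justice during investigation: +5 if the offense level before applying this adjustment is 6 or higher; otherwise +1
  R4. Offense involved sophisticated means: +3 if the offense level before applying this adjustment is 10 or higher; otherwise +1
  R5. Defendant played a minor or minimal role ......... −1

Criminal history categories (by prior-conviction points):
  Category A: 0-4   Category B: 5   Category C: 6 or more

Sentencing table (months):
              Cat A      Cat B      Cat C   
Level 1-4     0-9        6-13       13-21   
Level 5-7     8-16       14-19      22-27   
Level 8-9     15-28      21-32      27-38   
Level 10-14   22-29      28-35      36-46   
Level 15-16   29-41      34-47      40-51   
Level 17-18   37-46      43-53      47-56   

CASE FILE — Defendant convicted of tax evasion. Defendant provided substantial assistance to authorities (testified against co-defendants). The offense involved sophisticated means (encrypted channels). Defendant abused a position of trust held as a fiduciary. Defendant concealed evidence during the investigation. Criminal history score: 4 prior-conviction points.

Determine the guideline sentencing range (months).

37-46 months

Base offense level for tax evasion: 11.
R1 applies: 11 + 2 = 13.
R2 applies: 13 − 3 = 10.
R3 applies (level before this adjustment is 10 ≥ 6, so +5): 10 + 5 = 15.
R4 applies (level before this adjustment is 15 ≥ 10, so +3): 15 + 3 = 18.
Final offense level: 18.
Criminal history: 4 prior points → Category A (0-4).
Level 18 falls in the 17-18 band.
Grid: Level 17-18 × Category A = 37-46 months.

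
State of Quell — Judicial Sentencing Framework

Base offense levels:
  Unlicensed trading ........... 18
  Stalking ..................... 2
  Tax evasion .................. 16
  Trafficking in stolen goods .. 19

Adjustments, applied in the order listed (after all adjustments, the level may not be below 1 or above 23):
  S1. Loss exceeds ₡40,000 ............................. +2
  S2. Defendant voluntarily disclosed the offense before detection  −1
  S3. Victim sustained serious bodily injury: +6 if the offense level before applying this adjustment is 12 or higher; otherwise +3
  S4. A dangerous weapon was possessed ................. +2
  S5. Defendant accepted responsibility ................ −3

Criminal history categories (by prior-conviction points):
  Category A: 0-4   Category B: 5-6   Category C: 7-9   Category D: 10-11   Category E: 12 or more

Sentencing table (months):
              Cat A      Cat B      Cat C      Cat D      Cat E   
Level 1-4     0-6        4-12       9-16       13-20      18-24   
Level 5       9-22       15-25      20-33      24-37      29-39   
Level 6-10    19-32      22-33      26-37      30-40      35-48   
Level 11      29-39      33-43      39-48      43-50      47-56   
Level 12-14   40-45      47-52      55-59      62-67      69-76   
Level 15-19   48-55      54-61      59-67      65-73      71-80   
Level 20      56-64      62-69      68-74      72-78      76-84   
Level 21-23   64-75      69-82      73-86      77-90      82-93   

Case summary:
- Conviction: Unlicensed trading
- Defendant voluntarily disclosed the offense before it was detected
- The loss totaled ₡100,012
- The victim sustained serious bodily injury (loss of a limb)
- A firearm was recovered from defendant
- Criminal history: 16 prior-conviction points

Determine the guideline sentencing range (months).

Base offense level for unlicensed trading: 18.
S1 applies: 18 + 2 = 20.
S2 applies: 20 − 1 = 19.
S3 applies (level before this adjustment is 19 ≥ 12, so +6): 19 + 6 = 25.
S4 applies: 25 + 2 = 27.
Level 27 exceeds the maximum of 23; capped at 23.
Final offense level: 23.
Criminal history: 16 prior points → Category E (12+).
Level 23 falls in the 21-23 band.
Grid: Level 21-23 × Category E = 82-93 months.

82-93 months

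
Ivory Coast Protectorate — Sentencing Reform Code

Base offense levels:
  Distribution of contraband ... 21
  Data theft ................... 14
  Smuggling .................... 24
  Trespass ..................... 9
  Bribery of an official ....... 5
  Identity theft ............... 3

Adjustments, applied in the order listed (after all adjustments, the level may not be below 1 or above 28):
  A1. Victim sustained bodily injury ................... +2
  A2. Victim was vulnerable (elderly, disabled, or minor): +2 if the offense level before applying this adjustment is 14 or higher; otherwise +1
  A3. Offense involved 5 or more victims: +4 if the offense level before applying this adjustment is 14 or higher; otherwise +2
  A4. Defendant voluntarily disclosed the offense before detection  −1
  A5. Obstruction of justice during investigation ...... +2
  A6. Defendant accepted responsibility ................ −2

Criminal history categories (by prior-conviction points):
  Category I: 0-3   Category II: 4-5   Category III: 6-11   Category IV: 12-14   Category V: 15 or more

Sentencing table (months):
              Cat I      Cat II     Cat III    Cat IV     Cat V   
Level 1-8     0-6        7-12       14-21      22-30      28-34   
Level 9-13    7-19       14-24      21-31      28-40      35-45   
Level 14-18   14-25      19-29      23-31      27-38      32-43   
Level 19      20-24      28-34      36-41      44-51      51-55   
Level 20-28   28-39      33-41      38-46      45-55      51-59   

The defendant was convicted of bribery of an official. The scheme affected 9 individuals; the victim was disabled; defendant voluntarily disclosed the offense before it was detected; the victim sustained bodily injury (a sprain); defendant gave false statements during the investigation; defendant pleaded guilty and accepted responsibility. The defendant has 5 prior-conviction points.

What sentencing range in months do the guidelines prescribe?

14-24 months

Base offense level for bribery of an official: 5.
A1 applies: 5 + 2 = 7.
A2 applies (level before this adjustment is 7 < 14, so +1): 7 + 1 = 8.
A3 applies (level before this adjustment is 8 < 14, so +2): 8 + 2 = 10.
A4 applies: 10 − 1 = 9.
A5 applies: 9 + 2 = 11.
A6 applies: 11 − 2 = 9.
Final offense level: 9.
Criminal history: 5 prior points → Category II (4-5).
Level 9 falls in the 9-13 band.
Grid: Level 9-13 × Category II = 14-24 months.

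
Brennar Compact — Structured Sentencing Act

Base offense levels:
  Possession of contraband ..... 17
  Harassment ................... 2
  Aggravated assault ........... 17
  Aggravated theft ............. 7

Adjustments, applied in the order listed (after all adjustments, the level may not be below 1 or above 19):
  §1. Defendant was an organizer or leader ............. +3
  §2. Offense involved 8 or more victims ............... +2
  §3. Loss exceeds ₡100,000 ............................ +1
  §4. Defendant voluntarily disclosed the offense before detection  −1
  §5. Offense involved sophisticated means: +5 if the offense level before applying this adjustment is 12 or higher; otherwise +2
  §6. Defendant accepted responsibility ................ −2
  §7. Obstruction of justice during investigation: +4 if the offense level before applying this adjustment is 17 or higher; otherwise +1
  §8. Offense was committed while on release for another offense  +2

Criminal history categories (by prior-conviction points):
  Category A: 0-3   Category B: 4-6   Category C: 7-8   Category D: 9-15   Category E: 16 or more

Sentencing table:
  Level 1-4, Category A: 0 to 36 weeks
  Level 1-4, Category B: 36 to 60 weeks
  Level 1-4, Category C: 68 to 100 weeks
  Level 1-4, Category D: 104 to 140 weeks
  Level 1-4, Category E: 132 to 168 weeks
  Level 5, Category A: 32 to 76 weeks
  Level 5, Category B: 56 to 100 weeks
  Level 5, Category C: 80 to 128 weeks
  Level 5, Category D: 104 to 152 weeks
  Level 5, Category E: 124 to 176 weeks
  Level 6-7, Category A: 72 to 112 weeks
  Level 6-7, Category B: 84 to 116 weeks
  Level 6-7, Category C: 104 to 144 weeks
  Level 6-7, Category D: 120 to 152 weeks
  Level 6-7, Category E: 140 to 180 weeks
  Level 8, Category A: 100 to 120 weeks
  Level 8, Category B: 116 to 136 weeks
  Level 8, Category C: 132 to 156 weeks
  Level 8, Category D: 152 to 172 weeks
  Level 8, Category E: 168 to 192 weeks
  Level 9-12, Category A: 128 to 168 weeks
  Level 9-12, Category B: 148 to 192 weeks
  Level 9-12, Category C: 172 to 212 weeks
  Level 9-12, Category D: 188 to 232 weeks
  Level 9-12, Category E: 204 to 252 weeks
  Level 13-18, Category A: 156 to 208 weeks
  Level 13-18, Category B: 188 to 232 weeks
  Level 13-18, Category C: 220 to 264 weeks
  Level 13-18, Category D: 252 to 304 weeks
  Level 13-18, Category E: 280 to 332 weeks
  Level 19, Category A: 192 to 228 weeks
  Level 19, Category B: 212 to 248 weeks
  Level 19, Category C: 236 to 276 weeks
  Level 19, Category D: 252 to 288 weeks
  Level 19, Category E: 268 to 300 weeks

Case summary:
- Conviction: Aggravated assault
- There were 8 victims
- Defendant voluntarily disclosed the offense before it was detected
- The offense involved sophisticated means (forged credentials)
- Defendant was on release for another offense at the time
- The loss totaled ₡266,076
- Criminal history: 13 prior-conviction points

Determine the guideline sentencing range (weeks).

252-288 weeks

Base offense level for aggravated assault: 17.
§1 does not apply.
§2 applies: 17 + 2 = 19.
§3 applies: 19 + 1 = 20.
§4 applies: 20 − 1 = 19.
§5 applies (level before this adjustment is 19 ≥ 12, so +5): 19 + 5 = 24.
§8 applies: 24 + 2 = 26.
Level 26 exceeds the maximum of 19; capped at 19.
Final offense level: 19.
Criminal history: 13 prior points → Category D (9-15).
Level 19 falls in the 19 band.
Grid: Level 19 × Category D = 252-288 weeks.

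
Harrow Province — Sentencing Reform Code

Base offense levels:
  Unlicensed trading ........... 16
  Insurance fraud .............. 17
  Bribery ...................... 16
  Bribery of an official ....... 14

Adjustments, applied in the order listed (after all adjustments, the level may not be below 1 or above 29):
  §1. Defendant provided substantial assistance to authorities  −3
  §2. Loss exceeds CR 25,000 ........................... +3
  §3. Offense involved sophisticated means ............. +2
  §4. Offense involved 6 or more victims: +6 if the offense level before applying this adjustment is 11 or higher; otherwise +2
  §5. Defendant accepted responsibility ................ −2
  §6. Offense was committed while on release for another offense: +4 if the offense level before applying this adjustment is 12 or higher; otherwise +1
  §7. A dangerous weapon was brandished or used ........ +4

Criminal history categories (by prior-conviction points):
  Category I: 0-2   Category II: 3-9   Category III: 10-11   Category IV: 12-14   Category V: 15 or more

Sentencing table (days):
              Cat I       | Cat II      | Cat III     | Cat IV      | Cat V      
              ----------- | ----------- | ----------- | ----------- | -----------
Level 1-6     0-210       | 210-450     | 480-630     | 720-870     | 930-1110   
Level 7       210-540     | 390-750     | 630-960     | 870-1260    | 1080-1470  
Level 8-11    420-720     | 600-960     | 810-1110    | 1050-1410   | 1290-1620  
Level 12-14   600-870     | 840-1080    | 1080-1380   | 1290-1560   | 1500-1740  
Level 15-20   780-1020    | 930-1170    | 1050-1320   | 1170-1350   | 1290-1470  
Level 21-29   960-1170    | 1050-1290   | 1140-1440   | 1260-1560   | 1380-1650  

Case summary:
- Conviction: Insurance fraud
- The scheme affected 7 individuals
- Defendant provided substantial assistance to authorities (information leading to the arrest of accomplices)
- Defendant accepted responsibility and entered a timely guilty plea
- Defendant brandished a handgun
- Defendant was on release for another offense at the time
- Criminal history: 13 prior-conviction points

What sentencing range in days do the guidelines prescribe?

1260-1560 days

Base offense level for insurance fraud: 17.
§1 applies: 17 − 3 = 14.
§3 does not apply.
§4 applies (level before this adjustment is 14 ≥ 11, so +6): 14 + 6 = 20.
§5 applies: 20 − 2 = 18.
§6 applies (level before this adjustment is 18 ≥ 12, so +4): 18 + 4 = 22.
§7 applies: 22 + 4 = 26.
Final offense level: 26.
Criminal history: 13 prior points → Category IV (12-14).
Level 26 falls in the 21-29 band.
Grid: Level 21-29 × Category IV = 1260-1560 days.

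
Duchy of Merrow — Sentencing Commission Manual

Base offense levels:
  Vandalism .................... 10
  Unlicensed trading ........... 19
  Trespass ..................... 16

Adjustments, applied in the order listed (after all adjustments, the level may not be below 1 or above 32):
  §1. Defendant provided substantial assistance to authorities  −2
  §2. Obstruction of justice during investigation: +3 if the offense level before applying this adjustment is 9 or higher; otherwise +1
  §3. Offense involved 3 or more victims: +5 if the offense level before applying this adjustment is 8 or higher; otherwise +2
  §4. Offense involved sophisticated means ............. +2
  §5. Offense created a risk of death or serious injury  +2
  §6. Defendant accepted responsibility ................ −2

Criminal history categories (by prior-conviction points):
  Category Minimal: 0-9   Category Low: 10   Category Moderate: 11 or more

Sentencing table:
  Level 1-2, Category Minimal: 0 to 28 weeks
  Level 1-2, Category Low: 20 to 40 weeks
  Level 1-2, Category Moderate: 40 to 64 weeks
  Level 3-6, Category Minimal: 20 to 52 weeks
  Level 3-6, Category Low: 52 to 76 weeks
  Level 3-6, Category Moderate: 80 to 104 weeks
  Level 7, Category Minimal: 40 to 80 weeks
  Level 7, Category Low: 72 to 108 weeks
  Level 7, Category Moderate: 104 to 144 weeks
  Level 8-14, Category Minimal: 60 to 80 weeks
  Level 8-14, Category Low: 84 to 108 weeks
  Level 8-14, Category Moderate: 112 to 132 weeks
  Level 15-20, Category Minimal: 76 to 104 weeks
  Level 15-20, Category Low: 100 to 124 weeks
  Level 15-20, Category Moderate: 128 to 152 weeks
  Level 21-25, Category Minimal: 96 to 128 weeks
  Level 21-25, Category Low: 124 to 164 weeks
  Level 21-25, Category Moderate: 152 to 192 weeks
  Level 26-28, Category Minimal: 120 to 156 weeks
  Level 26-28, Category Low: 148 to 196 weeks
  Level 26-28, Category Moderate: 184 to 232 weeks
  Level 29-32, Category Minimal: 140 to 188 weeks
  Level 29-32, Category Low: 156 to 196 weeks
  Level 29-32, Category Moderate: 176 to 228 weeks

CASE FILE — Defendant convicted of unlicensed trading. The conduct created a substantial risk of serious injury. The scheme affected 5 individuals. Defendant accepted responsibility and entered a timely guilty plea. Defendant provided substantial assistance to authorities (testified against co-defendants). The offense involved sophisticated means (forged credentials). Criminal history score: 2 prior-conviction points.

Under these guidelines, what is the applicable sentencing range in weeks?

Base offense level for unlicensed trading: 19.
§1 applies: 19 − 2 = 17.
§2 does not apply.
§3 applies (level before this adjustment is 17 ≥ 8, so +5): 17 + 5 = 22.
§4 applies: 22 + 2 = 24.
§5 applies: 24 + 2 = 26.
§6 applies: 26 − 2 = 24.
Final offense level: 24.
Criminal history: 2 prior points → Category Minimal (0-9).
Level 24 falls in the 21-25 band.
Grid: Level 21-25 × Category Minimal = 96-128 weeks.

96-128 weeks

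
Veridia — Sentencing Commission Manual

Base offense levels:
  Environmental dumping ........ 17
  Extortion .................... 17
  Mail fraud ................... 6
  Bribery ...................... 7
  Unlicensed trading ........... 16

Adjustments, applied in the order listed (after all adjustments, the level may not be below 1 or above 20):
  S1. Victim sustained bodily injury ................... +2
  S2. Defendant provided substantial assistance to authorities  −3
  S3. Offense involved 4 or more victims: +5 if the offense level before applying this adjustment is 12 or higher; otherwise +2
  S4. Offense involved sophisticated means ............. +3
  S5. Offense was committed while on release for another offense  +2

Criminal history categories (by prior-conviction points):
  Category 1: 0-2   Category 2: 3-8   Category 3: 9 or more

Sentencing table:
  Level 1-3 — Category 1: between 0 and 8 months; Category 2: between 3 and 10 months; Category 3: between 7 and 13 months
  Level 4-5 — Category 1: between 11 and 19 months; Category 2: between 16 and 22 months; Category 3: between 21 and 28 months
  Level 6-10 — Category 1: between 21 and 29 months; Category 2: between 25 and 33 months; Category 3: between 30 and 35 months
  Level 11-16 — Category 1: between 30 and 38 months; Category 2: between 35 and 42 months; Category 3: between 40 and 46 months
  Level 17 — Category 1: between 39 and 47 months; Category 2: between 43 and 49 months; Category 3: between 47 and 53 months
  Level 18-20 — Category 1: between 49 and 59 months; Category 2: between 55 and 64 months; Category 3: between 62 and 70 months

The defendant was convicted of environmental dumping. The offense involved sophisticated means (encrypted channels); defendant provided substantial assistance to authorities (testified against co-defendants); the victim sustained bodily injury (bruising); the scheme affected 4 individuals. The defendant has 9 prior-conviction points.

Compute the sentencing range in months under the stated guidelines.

62-70 months

Base offense level for environmental dumping: 17.
S1 applies: 17 + 2 = 19.
S2 applies: 19 − 3 = 16.
S3 applies (level before this adjustment is 16 ≥ 12, so +5): 16 + 5 = 21.
S4 applies: 21 + 3 = 24.
S5 does not apply.
Level 24 exceeds the maximum of 20; capped at 20.
Final offense level: 20.
Criminal history: 9 prior points → Category 3 (9+).
Level 20 falls in the 18-20 band.
Grid: Level 18-20 × Category 3 = 62-70 months.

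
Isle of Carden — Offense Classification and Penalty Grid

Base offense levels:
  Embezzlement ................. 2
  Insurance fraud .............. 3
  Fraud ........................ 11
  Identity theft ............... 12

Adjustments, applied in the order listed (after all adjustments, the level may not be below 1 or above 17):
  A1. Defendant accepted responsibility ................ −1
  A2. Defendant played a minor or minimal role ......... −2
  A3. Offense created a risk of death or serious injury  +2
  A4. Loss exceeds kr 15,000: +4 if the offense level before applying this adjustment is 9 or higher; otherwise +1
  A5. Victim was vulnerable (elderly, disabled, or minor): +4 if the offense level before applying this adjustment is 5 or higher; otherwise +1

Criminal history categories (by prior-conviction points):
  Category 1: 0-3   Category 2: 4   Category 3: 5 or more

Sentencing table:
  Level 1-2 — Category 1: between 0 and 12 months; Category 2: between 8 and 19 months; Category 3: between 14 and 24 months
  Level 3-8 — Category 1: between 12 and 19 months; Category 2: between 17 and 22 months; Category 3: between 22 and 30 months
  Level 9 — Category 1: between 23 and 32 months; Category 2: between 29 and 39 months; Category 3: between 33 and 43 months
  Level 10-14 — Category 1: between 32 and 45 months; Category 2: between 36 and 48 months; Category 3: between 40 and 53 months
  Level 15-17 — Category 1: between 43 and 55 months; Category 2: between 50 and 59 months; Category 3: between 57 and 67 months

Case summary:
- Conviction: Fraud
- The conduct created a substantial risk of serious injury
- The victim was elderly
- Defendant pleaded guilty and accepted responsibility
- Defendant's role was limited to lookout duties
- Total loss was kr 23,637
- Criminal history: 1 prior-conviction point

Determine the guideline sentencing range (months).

43-55 months

Base offense level for fraud: 11.
A1 applies: 11 − 1 = 10.
A2 applies: 10 − 2 = 8.
A3 applies: 8 + 2 = 10.
A4 applies (level before this adjustment is 10 ≥ 9, so +4): 10 + 4 = 14.
A5 applies (level before this adjustment is 14 ≥ 5, so +4): 14 + 4 = 18.
Level 18 exceeds the maximum of 17; capped at 17.
Final offense level: 17.
Criminal history: 1 prior point → Category 1 (0-3).
Level 17 falls in the 15-17 band.
Grid: Level 15-17 × Category 1 = 43-55 months.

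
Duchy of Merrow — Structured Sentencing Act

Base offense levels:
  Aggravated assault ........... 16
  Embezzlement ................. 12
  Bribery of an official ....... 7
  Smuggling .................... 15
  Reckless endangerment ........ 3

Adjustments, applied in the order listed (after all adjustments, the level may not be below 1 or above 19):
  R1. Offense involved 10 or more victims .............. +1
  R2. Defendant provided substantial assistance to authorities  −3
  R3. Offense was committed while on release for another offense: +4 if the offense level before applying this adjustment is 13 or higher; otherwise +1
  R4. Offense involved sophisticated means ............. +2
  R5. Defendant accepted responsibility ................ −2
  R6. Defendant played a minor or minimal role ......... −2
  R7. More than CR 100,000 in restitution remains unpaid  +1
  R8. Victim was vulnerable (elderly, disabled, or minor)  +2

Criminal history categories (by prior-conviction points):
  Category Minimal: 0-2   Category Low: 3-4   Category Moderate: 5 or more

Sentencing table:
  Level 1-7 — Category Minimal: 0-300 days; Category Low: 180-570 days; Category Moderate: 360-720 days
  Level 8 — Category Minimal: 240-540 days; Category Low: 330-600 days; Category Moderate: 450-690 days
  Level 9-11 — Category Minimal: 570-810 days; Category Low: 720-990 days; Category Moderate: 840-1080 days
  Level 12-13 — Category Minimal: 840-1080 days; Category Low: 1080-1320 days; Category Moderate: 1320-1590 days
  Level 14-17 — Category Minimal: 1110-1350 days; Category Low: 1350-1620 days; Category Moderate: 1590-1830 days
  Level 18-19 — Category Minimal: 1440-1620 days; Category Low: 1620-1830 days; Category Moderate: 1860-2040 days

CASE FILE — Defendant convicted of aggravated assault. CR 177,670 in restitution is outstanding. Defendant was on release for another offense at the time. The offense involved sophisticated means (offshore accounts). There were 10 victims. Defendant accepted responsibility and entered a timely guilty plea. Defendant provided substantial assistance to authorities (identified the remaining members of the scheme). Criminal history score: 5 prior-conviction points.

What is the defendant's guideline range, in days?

Base offense level for aggravated assault: 16.
R1 applies: 16 + 1 = 17.
R2 applies: 17 − 3 = 14.
R3 applies (level before this adjustment is 14 ≥ 13, so +4): 14 + 4 = 18.
R4 applies: 18 + 2 = 20.
R5 applies: 20 − 2 = 18.
R6 does not apply.
R7 applies: 18 + 1 = 19.
R8 does not apply.
Final offense level: 19.
Criminal history: 5 prior points → Category Moderate (5+).
Level 19 falls in the 18-19 band.
Grid: Level 18-19 × Category Moderate = 1860-2040 days.

1860-2040 days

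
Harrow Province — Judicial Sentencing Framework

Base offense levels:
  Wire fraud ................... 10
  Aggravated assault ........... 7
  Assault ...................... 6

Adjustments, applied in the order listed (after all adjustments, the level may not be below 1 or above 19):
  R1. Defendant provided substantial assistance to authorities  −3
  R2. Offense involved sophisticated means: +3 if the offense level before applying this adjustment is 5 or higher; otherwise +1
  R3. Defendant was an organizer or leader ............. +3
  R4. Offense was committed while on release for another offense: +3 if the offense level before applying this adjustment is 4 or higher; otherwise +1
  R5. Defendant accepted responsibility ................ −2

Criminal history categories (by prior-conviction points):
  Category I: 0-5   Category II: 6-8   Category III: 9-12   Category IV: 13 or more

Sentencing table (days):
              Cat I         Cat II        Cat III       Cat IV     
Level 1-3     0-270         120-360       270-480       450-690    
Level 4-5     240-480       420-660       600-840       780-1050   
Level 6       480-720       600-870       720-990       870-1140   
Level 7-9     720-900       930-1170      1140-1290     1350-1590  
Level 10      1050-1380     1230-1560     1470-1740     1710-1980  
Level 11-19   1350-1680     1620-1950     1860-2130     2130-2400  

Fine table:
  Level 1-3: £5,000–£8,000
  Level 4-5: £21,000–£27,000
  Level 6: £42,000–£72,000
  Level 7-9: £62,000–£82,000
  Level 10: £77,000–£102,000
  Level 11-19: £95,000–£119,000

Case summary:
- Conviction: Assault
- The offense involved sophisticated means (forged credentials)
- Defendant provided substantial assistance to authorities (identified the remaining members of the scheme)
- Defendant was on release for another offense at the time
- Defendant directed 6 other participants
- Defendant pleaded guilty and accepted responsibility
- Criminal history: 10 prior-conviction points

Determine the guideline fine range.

Base offense level for assault: 6.
R1 applies: 6 − 3 = 3.
R2 applies (level before this adjustment is 3 < 5, so +1): 3 + 1 = 4.
R3 applies: 4 + 3 = 7.
R4 applies (level before this adjustment is 7 ≥ 4, so +3): 7 + 3 = 10.
R5 applies: 10 − 2 = 8.
Final offense level: 8.
Level 8 falls in the 7-9 band.
Fine table: Level 7-9 → £62,000–£82,000.

£62,000–£82,000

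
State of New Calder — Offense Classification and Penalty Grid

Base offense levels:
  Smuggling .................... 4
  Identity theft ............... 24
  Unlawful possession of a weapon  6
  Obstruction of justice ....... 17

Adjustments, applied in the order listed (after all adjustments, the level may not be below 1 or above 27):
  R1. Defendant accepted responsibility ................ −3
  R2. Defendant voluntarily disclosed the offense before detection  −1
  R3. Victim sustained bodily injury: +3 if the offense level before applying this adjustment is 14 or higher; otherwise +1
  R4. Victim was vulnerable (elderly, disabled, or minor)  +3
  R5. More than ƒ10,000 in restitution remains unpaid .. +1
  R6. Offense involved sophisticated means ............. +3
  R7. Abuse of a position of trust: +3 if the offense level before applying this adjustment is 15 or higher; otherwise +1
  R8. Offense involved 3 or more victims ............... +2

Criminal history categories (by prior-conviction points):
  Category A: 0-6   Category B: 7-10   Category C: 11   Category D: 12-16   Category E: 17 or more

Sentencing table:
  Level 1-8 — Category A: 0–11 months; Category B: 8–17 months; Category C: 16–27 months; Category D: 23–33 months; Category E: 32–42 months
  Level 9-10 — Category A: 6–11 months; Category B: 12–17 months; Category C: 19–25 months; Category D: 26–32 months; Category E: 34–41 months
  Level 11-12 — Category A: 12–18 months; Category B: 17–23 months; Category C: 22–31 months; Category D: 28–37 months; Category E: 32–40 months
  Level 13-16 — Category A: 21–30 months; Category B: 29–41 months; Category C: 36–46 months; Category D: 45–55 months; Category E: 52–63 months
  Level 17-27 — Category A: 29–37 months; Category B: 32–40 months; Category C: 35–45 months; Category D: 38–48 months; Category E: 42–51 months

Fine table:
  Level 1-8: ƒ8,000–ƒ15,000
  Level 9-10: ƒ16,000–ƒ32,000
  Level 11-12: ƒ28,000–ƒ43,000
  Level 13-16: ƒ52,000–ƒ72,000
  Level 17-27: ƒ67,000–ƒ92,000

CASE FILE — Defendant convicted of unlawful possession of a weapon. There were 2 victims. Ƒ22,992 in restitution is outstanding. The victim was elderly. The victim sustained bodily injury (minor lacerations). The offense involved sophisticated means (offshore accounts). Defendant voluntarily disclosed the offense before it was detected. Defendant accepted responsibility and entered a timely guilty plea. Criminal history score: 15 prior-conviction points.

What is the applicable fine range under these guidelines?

Base offense level for unlawful possession of a weapon: 6.
R1 applies: 6 − 3 = 3.
R2 applies: 3 − 1 = 2.
R3 applies (level before this adjustment is 2 < 14, so +1): 2 + 1 = 3.
R4 applies: 3 + 3 = 6.
R5 applies: 6 + 1 = 7.
R6 applies: 7 + 3 = 10.
R7 does not apply.
R8 does not apply.
Final offense level: 10.
Level 10 falls in the 9-10 band.
Fine table: Level 9-10 → ƒ16,000–ƒ32,000.

ƒ16,000–ƒ32,000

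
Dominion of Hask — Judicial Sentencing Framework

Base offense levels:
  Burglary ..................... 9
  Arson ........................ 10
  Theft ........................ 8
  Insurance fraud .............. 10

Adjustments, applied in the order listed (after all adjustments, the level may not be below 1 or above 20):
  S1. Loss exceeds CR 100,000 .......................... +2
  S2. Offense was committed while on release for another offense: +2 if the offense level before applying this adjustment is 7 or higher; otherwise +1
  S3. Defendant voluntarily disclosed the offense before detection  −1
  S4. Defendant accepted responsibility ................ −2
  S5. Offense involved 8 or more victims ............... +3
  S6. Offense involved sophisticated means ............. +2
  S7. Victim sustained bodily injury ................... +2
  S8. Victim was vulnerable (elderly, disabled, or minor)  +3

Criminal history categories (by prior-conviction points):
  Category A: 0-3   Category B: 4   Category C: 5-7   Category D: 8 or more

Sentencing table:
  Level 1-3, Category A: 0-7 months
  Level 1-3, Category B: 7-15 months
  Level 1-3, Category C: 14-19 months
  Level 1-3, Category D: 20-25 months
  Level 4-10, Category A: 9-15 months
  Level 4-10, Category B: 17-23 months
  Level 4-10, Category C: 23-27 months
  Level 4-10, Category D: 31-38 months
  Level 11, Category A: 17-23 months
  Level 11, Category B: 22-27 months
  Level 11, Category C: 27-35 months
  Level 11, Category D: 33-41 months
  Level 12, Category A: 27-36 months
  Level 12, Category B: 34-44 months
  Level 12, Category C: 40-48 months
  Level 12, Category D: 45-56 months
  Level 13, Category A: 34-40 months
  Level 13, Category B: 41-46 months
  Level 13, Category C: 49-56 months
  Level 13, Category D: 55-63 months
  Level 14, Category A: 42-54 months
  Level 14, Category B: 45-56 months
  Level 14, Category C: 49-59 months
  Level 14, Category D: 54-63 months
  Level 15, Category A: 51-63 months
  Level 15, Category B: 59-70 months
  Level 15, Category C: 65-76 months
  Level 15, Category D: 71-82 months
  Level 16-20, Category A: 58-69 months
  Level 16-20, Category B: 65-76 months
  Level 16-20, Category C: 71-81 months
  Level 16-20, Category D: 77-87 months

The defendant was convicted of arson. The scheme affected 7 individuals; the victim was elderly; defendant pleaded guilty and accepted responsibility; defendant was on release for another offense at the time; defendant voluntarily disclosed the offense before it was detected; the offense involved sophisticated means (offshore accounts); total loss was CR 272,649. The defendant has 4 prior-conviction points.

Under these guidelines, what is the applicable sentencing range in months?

65-76 months

Base offense level for arson: 10.
S1 applies: 10 + 2 = 12.
S2 applies (level before this adjustment is 12 ≥ 7, so +2): 12 + 2 = 14.
S3 applies: 14 − 1 = 13.
S4 applies: 13 − 2 = 11.
S5 does not apply.
S6 applies: 11 + 2 = 13.
S8 applies: 13 + 3 = 16.
Final offense level: 16.
Criminal history: 4 prior points → Category B (4).
Level 16 falls in the 16-20 band.
Grid: Level 16-20 × Category B = 65-76 months.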